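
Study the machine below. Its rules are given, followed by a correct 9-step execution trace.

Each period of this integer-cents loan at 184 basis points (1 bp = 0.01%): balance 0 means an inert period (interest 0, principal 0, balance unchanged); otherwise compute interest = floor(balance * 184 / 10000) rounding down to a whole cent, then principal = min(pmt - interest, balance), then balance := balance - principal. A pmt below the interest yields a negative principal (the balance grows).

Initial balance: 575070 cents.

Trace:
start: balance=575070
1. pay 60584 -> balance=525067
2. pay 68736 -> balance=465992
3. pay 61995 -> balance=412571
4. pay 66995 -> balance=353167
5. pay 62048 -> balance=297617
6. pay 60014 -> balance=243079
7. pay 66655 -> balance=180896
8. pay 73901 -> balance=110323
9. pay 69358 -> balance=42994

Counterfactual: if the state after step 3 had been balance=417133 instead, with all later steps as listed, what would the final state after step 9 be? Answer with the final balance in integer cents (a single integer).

state after step 3 := balance=417133
4. pay 66995 -> balance=357813
5. pay 62048 -> balance=302348
6. pay 60014 -> balance=247897
7. pay 66655 -> balance=185803
8. pay 73901 -> balance=115320
9. pay 69358 -> balance=48083

48083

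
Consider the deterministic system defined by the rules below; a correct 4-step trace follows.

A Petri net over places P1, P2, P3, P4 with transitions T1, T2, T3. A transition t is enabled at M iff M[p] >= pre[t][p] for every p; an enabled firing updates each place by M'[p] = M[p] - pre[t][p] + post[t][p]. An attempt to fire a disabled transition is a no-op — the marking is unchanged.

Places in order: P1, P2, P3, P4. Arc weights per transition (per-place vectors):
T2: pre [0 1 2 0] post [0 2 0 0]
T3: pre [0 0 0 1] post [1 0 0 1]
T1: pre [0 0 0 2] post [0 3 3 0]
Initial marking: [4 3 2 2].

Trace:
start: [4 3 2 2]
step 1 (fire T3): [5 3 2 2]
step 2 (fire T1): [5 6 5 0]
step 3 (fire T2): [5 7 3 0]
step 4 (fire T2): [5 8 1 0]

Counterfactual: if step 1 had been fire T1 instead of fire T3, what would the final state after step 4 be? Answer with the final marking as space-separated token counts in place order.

(re-executing from step 1 with the substitution; state before step 1: [4 3 2 2])
step 1 (fire T1): [4 6 5 0]
step 2 (fire T1): [4 6 5 0]
step 3 (fire T2): [4 7 3 0]
step 4 (fire T2): [4 8 1 0]

4 8 1 0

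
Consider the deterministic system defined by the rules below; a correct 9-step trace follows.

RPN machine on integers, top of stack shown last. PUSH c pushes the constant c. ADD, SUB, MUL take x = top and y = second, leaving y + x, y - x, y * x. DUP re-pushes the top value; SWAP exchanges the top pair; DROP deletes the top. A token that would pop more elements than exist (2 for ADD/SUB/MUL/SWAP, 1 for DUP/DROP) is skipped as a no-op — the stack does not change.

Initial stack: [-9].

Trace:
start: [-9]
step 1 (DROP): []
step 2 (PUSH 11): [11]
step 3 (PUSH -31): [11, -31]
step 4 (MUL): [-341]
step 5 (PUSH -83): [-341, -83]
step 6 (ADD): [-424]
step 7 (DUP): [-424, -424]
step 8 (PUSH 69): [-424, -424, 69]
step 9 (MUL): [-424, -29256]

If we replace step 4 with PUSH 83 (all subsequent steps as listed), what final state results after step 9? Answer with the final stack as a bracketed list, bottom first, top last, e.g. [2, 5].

(re-executing from step 4 with the substitution; state before step 4: [11, -31])
step 4 (PUSH 83): [11, -31, 83]
step 5 (PUSH -83): [11, -31, 83, -83]
step 6 (ADD): [11, -31, 0]
step 7 (DUP): [11, -31, 0, 0]
step 8 (PUSH 69): [11, -31, 0, 0, 69]
step 9 (MUL): [11, -31, 0, 0]

[11, -31, 0, 0]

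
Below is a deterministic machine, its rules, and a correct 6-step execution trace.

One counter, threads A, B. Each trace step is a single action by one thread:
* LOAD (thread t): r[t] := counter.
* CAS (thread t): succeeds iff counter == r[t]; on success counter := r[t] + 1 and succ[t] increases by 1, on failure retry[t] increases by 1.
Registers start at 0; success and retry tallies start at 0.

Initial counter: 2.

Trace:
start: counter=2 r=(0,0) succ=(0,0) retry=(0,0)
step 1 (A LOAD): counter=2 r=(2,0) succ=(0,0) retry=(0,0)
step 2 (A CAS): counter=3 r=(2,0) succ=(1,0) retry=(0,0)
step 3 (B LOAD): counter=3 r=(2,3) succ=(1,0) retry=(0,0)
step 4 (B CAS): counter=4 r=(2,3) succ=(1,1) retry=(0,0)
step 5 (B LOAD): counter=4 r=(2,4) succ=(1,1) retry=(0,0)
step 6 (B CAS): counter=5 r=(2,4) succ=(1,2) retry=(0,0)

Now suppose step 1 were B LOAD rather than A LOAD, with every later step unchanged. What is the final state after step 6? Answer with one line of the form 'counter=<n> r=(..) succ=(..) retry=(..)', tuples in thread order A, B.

counter=4 r=(0,3) succ=(0,2) retry=(1,0)

(re-executing from step 1 with the substitution; state before step 1: counter=2 r=(0,0) succ=(0,0) retry=(0,0))
step 1 (B LOAD): counter=2 r=(0,2) succ=(0,0) retry=(0,0)
step 2 (A CAS): counter=2 r=(0,2) succ=(0,0) retry=(1,0)
step 3 (B LOAD): counter=2 r=(0,2) succ=(0,0) retry=(1,0)
step 4 (B CAS): counter=3 r=(0,2) succ=(0,1) retry=(1,0)
step 5 (B LOAD): counter=3 r=(0,3) succ=(0,1) retry=(1,0)
step 6 (B CAS): counter=4 r=(0,3) succ=(0,2) retry=(1,0)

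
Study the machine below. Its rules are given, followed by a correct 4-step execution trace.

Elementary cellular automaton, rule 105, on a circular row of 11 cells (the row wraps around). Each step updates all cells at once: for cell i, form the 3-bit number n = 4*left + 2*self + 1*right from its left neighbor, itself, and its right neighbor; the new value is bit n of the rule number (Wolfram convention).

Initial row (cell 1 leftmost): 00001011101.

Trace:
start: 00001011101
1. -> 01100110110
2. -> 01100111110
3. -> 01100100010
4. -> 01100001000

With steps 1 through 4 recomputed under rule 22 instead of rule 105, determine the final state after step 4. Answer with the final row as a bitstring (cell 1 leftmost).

(re-executing steps 1..4 under rule 22; state before step 1: 00001011101)
1. -> 10011000001
2. -> 01100100010
3. -> 10011110111
4. -> 01100000000

01100000000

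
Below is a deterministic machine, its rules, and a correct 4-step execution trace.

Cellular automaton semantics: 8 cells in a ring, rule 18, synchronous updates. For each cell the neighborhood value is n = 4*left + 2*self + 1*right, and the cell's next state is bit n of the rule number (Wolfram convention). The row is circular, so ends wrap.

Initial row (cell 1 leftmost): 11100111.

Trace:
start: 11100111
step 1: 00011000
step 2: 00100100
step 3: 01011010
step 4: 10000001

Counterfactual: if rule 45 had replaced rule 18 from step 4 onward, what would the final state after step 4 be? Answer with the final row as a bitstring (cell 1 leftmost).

(re-executing step 4 under rule 45; state before step 4: 01011010)
step 4: 01110110

01110110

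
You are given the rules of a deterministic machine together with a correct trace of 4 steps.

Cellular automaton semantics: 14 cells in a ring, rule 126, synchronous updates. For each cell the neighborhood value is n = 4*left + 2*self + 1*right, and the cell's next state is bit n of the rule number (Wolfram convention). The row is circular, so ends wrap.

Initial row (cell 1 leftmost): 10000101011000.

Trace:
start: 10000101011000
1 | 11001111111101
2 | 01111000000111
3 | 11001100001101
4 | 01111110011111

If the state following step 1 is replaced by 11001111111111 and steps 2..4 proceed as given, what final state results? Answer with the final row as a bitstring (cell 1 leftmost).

11111110000001

state after step 1 := 11001111111111
2 | 01111000000000
3 | 11001100000000
4 | 11111110000001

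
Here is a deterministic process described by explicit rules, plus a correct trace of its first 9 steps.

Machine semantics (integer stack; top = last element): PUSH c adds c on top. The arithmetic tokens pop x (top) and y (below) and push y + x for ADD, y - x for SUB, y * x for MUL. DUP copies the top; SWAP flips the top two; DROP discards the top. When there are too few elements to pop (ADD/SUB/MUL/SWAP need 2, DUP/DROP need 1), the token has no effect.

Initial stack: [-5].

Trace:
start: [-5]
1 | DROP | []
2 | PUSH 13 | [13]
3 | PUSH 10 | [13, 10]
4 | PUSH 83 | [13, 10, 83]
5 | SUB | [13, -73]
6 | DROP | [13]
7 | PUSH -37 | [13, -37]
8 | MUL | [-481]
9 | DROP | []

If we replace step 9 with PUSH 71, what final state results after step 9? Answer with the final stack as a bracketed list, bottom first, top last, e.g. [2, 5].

[-481, 71]

(re-executing from step 9 with the substitution; state before step 9: [-481])
9 | PUSH 71 | [-481, 71]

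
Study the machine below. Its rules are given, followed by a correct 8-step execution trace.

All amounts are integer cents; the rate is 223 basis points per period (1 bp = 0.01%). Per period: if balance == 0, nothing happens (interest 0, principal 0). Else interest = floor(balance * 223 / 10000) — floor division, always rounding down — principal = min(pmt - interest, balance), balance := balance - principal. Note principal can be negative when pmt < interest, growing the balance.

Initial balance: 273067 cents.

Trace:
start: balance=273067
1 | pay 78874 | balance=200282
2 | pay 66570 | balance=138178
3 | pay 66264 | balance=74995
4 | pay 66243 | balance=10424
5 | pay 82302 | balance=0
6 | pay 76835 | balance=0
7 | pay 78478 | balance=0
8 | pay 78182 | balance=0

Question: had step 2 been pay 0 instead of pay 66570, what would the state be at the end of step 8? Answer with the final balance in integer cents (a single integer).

0

(re-executing from step 2 with the substitution; state before step 2: balance=200282)
2 | pay 0 | balance=204748
3 | pay 66264 | balance=143049
4 | pay 66243 | balance=79995
5 | pay 82302 | balance=0
6 | pay 76835 | balance=0
7 | pay 78478 | balance=0
8 | pay 78182 | balance=0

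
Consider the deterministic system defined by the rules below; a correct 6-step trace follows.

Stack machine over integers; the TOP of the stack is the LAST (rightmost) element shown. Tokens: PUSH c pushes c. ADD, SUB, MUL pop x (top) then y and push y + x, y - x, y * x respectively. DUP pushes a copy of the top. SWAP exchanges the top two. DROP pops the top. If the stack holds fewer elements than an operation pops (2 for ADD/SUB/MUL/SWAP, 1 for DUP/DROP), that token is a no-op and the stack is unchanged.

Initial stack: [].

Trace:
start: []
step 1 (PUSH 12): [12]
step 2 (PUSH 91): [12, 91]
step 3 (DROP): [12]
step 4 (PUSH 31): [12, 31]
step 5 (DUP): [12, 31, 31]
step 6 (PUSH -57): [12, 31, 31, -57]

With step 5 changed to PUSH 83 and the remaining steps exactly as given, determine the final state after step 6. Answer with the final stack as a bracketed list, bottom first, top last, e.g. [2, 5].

(re-executing from step 5 with the substitution; state before step 5: [12, 31])
step 5 (PUSH 83): [12, 31, 83]
step 6 (PUSH -57): [12, 31, 83, -57]

[12, 31, 83, -57]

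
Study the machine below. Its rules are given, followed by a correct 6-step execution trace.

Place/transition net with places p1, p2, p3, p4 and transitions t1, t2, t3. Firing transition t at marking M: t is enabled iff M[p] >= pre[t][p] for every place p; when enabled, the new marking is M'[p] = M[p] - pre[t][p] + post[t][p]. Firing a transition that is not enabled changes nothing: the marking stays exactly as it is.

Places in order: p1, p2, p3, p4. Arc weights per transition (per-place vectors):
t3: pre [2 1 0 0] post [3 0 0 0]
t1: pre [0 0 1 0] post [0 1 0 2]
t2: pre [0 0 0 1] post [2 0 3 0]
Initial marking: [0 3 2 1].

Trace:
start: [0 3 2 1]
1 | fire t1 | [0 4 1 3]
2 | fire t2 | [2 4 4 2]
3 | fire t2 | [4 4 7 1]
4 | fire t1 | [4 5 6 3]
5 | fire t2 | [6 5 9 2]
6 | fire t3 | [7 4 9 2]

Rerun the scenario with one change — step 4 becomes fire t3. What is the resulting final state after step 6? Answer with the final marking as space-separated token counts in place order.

8 2 10 0

(re-executing from step 4 with the substitution; state before step 4: [4 4 7 1])
4 | fire t3 | [5 3 7 1]
5 | fire t2 | [7 3 10 0]
6 | fire t3 | [8 2 10 0]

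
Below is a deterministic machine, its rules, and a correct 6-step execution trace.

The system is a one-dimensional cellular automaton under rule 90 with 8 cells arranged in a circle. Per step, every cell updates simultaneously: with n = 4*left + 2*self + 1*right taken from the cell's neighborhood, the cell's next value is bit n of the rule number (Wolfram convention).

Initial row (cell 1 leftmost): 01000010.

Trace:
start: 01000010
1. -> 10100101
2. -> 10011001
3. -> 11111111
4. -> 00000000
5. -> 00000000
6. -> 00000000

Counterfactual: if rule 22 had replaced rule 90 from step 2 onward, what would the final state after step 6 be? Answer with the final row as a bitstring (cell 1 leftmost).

(re-executing steps 2..6 under rule 22; state before step 2: 10100101)
2. -> 00111100
3. -> 01000010
4. -> 11100111
5. -> 00011000
6. -> 00100100

00100100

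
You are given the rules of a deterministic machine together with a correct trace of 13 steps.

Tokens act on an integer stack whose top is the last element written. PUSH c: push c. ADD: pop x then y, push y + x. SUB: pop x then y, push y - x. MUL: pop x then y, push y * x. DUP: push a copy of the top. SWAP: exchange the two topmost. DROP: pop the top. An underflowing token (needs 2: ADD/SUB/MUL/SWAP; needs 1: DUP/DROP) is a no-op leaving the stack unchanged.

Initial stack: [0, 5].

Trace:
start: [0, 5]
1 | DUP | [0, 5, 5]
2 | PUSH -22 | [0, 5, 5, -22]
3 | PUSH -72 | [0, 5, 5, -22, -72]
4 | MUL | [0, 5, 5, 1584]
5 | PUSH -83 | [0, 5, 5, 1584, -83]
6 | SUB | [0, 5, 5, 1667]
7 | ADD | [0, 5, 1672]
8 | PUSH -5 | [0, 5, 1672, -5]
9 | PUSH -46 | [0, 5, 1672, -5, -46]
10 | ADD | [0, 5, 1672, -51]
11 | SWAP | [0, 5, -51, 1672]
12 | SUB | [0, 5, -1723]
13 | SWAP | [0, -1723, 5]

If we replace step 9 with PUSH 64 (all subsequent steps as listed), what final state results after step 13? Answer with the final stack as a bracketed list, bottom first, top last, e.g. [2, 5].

(re-executing from step 9 with the substitution; state before step 9: [0, 5, 1672, -5])
9 | PUSH 64 | [0, 5, 1672, -5, 64]
10 | ADD | [0, 5, 1672, 59]
11 | SWAP | [0, 5, 59, 1672]
12 | SUB | [0, 5, -1613]
13 | SWAP | [0, -1613, 5]

[0, -1613, 5]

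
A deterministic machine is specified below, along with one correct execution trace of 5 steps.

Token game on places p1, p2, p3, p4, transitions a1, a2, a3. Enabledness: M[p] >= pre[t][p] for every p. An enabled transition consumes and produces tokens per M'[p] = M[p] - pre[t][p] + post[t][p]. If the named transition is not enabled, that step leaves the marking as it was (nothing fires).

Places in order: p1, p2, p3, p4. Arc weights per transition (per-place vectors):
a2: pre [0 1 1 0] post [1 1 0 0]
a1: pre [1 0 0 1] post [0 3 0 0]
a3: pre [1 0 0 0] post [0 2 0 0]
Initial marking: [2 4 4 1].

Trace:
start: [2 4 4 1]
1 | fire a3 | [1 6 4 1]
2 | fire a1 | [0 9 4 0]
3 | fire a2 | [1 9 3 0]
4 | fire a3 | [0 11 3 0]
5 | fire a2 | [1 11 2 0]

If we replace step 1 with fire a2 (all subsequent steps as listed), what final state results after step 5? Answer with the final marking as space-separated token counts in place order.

3 9 1 0

(re-executing from step 1 with the substitution; state before step 1: [2 4 4 1])
1 | fire a2 | [3 4 3 1]
2 | fire a1 | [2 7 3 0]
3 | fire a2 | [3 7 2 0]
4 | fire a3 | [2 9 2 0]
5 | fire a2 | [3 9 1 0]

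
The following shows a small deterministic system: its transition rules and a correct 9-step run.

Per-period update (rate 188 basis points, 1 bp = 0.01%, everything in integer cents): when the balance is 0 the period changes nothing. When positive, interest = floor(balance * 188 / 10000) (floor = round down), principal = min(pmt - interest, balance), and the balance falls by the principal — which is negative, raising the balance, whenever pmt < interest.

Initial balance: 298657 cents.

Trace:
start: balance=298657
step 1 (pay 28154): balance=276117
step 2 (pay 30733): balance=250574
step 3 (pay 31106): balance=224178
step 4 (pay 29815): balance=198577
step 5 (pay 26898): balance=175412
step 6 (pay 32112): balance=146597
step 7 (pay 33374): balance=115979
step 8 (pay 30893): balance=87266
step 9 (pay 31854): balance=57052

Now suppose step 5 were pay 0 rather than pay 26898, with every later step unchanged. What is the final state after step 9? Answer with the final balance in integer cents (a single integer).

86031

(re-executing from step 5 with the substitution; state before step 5: balance=198577)
step 5 (pay 0): balance=202310
step 6 (pay 32112): balance=174001
step 7 (pay 33374): balance=143898
step 8 (pay 30893): balance=115710
step 9 (pay 31854): balance=86031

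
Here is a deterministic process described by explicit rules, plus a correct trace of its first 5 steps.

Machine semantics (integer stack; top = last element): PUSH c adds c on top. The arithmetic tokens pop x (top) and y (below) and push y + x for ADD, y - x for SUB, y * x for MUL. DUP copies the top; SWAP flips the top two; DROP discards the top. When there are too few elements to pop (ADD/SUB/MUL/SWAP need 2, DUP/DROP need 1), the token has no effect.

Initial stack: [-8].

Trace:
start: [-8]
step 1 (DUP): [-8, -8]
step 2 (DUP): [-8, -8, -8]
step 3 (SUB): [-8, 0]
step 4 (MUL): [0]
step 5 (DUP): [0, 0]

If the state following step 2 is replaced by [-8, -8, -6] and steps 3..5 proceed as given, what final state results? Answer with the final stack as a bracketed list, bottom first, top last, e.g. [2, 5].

state after step 2 := [-8, -8, -6]
step 3 (SUB): [-8, -2]
step 4 (MUL): [16]
step 5 (DUP): [16, 16]

[16, 16]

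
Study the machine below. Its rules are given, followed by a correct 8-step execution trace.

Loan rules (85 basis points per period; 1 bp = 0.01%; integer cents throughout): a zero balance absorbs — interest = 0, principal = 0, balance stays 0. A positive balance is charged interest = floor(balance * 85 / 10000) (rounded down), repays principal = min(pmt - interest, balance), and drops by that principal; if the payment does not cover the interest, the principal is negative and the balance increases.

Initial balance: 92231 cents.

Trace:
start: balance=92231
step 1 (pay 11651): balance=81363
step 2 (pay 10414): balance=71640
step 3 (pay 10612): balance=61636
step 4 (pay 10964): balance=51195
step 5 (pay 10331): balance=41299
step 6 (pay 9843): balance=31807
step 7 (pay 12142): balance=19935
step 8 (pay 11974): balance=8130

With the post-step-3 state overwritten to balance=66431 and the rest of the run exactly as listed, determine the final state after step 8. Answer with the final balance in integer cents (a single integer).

state after step 3 := balance=66431
step 4 (pay 10964): balance=56031
step 5 (pay 10331): balance=46176
step 6 (pay 9843): balance=36725
step 7 (pay 12142): balance=24895
step 8 (pay 11974): balance=13132

13132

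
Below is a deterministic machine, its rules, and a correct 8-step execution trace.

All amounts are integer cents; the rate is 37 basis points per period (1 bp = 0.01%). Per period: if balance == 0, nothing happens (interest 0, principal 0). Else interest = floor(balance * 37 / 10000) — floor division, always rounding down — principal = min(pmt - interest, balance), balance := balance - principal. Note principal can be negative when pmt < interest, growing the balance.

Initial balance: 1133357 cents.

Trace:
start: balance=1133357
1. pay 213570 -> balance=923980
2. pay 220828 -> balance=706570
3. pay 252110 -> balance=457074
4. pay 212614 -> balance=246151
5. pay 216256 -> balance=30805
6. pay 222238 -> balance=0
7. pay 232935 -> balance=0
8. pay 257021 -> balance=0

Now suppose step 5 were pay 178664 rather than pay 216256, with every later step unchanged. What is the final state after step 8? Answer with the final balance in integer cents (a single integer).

(re-executing from step 5 with the substitution; state before step 5: balance=246151)
5. pay 178664 -> balance=68397
6. pay 222238 -> balance=0
7. pay 232935 -> balance=0
8. pay 257021 -> balance=0

0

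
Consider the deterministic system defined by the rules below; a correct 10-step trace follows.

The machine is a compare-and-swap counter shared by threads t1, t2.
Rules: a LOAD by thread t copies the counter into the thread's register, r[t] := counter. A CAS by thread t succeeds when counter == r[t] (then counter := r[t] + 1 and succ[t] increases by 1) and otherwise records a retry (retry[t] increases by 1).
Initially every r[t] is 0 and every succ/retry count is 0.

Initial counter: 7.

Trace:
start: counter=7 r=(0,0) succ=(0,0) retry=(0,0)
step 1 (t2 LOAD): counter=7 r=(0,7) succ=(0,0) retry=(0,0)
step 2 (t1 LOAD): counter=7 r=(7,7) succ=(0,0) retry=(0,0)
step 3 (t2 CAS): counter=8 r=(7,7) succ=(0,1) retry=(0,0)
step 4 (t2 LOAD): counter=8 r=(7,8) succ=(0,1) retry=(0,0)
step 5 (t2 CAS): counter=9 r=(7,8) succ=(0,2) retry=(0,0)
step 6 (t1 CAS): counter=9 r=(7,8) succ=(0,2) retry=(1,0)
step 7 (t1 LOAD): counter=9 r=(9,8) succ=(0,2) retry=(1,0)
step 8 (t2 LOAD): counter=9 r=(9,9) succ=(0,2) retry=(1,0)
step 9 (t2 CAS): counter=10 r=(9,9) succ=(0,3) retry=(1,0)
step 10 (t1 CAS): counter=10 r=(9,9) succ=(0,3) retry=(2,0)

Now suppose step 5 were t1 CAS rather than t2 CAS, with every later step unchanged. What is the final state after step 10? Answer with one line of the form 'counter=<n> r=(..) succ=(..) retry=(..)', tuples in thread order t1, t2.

(re-executing from step 5 with the substitution; state before step 5: counter=8 r=(7,8) succ=(0,1) retry=(0,0))
step 5 (t1 CAS): counter=8 r=(7,8) succ=(0,1) retry=(1,0)
step 6 (t1 CAS): counter=8 r=(7,8) succ=(0,1) retry=(2,0)
step 7 (t1 LOAD): counter=8 r=(8,8) succ=(0,1) retry=(2,0)
step 8 (t2 LOAD): counter=8 r=(8,8) succ=(0,1) retry=(2,0)
step 9 (t2 CAS): counter=9 r=(8,8) succ=(0,2) retry=(2,0)
step 10 (t1 CAS): counter=9 r=(8,8) succ=(0,2) retry=(3,0)

counter=9 r=(8,8) succ=(0,2) retry=(3,0)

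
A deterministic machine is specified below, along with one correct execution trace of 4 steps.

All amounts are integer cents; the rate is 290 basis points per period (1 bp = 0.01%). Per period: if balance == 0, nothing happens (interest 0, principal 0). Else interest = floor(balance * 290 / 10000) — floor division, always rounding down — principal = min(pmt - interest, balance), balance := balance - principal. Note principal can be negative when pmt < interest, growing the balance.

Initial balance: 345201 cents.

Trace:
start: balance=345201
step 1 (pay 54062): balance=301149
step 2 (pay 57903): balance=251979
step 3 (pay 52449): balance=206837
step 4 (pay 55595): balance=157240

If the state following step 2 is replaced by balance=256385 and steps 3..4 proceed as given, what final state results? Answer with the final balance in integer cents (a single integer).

state after step 2 := balance=256385
step 3 (pay 52449): balance=211371
step 4 (pay 55595): balance=161905

161905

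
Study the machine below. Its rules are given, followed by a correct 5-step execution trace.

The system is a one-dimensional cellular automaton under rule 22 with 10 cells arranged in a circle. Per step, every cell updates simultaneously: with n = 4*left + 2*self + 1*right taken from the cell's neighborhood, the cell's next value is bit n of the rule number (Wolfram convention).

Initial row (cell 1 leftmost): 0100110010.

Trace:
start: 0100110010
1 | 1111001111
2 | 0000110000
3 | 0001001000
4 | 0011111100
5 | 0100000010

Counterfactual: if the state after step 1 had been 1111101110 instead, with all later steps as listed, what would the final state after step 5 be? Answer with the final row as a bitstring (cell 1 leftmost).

0000000000

state after step 1 := 1111101110
2 | 0000000000
3 | 0000000000
4 | 0000000000
5 | 0000000000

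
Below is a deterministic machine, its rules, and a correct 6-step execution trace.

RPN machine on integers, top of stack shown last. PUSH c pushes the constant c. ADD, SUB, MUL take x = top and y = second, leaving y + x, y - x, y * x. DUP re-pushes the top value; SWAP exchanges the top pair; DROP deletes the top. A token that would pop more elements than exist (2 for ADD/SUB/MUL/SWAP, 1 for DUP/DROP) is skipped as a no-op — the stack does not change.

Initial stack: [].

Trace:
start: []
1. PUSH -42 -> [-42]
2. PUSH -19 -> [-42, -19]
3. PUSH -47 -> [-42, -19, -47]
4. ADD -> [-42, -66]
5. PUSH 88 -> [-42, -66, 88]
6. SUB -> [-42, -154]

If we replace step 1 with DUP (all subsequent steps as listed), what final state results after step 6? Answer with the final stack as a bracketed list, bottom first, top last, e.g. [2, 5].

(re-executing from step 1 with the substitution; state before step 1: [])
1. DUP -> []
2. PUSH -19 -> [-19]
3. PUSH -47 -> [-19, -47]
4. ADD -> [-66]
5. PUSH 88 -> [-66, 88]
6. SUB -> [-154]

[-154]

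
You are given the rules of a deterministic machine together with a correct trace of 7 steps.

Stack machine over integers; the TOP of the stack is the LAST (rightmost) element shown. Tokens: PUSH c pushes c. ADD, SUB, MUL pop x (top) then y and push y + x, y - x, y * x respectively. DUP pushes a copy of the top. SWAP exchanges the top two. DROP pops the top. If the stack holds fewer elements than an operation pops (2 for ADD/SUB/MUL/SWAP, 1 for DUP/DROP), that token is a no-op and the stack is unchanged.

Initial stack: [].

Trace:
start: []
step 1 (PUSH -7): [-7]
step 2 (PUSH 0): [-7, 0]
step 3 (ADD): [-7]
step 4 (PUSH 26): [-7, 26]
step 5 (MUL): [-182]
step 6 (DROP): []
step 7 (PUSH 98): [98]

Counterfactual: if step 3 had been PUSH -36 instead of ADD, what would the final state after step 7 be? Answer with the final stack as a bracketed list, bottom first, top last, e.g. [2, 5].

[-7, 0, 98]

(re-executing from step 3 with the substitution; state before step 3: [-7, 0])
step 3 (PUSH -36): [-7, 0, -36]
step 4 (PUSH 26): [-7, 0, -36, 26]
step 5 (MUL): [-7, 0, -936]
step 6 (DROP): [-7, 0]
step 7 (PUSH 98): [-7, 0, 98]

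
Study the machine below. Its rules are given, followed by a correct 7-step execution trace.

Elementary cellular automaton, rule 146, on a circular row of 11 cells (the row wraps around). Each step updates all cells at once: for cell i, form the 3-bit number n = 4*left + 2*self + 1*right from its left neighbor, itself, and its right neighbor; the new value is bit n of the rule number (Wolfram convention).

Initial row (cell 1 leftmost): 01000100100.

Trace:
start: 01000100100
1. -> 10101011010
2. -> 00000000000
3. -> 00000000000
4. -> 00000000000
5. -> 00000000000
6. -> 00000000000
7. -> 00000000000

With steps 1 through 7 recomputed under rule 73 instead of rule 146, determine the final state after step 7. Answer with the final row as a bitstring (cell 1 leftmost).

00000111100

(re-executing steps 1..7 under rule 73; state before step 1: 01000100100)
1. -> 00010000001
2. -> 01000111100
3. -> 00010100101
4. -> 01000000000
5. -> 00011111111
6. -> 01010000001
7. -> 00000111100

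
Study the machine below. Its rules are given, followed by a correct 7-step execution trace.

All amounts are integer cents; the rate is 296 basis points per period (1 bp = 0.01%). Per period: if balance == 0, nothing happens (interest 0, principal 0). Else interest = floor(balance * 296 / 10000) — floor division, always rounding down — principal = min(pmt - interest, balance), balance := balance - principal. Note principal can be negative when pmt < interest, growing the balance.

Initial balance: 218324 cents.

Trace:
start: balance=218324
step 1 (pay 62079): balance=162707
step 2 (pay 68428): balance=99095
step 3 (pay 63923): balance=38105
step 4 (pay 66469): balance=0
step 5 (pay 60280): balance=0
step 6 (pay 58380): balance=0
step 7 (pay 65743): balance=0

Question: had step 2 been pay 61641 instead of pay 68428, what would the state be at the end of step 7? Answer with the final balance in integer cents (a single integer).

(re-executing from step 2 with the substitution; state before step 2: balance=162707)
step 2 (pay 61641): balance=105882
step 3 (pay 63923): balance=45093
step 4 (pay 66469): balance=0
step 5 (pay 60280): balance=0
step 6 (pay 58380): balance=0
step 7 (pay 65743): balance=0

0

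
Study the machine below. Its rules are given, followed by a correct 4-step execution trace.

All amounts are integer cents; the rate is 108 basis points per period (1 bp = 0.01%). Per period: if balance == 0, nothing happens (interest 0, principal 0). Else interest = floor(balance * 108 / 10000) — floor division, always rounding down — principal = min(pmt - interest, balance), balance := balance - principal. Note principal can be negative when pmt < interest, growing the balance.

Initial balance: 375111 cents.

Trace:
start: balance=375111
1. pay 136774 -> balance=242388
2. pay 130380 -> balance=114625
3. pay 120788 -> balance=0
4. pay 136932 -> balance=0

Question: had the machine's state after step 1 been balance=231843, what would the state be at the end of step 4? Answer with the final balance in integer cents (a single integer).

state after step 1 := balance=231843
2. pay 130380 -> balance=103966
3. pay 120788 -> balance=0
4. pay 136932 -> balance=0

0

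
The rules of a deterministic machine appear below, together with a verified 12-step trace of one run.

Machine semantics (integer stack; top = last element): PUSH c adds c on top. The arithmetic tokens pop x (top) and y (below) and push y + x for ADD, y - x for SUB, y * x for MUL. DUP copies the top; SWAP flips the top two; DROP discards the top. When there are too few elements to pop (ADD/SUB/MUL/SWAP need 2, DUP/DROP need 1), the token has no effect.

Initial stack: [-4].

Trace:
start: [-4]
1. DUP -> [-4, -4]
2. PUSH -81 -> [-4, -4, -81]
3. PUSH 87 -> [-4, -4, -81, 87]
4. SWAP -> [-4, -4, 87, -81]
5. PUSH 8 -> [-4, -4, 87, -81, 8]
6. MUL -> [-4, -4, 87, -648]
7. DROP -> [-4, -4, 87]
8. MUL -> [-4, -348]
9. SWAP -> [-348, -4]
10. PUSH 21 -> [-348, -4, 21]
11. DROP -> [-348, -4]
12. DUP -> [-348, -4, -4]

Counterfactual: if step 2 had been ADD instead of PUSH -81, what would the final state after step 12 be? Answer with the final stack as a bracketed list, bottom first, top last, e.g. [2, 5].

(re-executing from step 2 with the substitution; state before step 2: [-4, -4])
2. ADD -> [-8]
3. PUSH 87 -> [-8, 87]
4. SWAP -> [87, -8]
5. PUSH 8 -> [87, -8, 8]
6. MUL -> [87, -64]
7. DROP -> [87]
8. MUL -> [87]
9. SWAP -> [87]
10. PUSH 21 -> [87, 21]
11. DROP -> [87]
12. DUP -> [87, 87]

[87, 87]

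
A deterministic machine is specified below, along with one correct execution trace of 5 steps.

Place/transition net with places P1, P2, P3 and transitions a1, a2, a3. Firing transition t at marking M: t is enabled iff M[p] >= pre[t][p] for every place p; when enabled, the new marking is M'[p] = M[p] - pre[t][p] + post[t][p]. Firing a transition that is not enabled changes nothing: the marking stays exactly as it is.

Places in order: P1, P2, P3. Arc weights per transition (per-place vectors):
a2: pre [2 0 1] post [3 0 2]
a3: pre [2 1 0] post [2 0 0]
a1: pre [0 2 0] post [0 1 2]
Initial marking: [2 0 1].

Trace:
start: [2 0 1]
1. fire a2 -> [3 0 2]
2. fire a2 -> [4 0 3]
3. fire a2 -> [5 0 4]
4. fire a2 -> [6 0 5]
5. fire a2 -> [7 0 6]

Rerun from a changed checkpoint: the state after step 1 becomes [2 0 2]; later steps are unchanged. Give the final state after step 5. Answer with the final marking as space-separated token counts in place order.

6 0 6

state after step 1 := [2 0 2]
2. fire a2 -> [3 0 3]
3. fire a2 -> [4 0 4]
4. fire a2 -> [5 0 5]
5. fire a2 -> [6 0 6]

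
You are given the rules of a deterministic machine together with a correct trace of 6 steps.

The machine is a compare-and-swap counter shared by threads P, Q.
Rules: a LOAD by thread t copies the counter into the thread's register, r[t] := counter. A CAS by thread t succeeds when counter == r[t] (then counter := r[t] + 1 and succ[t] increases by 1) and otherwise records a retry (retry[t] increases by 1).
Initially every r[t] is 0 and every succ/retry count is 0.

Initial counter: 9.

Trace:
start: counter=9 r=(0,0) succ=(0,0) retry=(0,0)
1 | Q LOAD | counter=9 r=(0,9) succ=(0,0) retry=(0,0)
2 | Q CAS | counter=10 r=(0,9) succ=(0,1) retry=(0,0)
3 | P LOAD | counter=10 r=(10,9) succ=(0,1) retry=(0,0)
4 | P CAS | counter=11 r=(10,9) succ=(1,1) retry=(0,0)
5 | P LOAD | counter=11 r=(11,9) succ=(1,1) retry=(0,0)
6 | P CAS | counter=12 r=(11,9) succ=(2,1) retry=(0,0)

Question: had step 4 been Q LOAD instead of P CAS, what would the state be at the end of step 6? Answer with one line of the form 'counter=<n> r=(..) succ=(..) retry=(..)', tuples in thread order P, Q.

(re-executing from step 4 with the substitution; state before step 4: counter=10 r=(10,9) succ=(0,1) retry=(0,0))
4 | Q LOAD | counter=10 r=(10,10) succ=(0,1) retry=(0,0)
5 | P LOAD | counter=10 r=(10,10) succ=(0,1) retry=(0,0)
6 | P CAS | counter=11 r=(10,10) succ=(1,1) retry=(0,0)

counter=11 r=(10,10) succ=(1,1) retry=(0,0)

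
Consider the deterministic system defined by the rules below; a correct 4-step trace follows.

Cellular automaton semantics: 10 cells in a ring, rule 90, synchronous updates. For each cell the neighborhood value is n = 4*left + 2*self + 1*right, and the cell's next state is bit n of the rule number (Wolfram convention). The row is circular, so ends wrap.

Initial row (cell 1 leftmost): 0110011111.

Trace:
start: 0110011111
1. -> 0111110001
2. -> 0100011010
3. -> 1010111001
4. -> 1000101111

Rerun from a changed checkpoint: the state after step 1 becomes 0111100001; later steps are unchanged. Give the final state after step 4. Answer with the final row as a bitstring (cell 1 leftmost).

1010000101

state after step 1 := 0111100001
2. -> 0100110010
3. -> 1011111101
4. -> 1010000101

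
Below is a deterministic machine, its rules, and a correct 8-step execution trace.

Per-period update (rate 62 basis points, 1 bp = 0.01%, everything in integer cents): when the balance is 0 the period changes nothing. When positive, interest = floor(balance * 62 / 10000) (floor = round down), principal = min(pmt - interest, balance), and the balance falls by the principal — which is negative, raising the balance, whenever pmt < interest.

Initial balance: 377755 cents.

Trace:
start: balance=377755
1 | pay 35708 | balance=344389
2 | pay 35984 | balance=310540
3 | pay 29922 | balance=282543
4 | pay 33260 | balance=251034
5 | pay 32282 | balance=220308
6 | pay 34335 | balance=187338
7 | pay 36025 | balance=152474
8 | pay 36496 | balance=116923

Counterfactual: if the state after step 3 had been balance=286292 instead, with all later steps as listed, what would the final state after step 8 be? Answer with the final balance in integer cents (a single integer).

120791

state after step 3 := balance=286292
4 | pay 33260 | balance=254807
5 | pay 32282 | balance=224104
6 | pay 34335 | balance=191158
7 | pay 36025 | balance=156318
8 | pay 36496 | balance=120791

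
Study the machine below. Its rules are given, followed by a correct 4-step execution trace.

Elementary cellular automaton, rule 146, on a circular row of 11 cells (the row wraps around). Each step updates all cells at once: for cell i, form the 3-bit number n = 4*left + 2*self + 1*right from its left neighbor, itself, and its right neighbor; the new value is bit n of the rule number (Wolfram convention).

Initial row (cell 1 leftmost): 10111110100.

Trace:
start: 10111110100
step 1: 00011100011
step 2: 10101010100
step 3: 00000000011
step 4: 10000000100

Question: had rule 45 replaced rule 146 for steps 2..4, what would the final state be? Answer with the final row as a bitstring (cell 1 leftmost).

(re-executing steps 2..4 under rule 45; state before step 2: 00011100011)
step 2: 01010001010
step 3: 01110101110
step 4: 01001111000

01001111000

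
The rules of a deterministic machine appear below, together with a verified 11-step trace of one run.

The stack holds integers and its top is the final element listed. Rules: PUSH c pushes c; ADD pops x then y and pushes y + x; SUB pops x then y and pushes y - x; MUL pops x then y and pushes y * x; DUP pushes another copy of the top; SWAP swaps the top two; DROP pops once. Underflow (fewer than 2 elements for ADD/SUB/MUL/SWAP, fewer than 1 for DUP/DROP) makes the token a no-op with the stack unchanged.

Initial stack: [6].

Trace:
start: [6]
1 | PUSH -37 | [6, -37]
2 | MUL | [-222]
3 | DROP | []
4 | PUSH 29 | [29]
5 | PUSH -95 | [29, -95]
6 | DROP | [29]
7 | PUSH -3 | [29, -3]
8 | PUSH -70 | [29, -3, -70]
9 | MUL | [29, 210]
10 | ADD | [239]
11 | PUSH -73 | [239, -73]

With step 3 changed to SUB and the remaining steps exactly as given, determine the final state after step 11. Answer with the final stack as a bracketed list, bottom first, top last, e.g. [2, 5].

[-222, 239, -73]

(re-executing from step 3 with the substitution; state before step 3: [-222])
3 | SUB | [-222]
4 | PUSH 29 | [-222, 29]
5 | PUSH -95 | [-222, 29, -95]
6 | DROP | [-222, 29]
7 | PUSH -3 | [-222, 29, -3]
8 | PUSH -70 | [-222, 29, -3, -70]
9 | MUL | [-222, 29, 210]
10 | ADD | [-222, 239]
11 | PUSH -73 | [-222, 239, -73]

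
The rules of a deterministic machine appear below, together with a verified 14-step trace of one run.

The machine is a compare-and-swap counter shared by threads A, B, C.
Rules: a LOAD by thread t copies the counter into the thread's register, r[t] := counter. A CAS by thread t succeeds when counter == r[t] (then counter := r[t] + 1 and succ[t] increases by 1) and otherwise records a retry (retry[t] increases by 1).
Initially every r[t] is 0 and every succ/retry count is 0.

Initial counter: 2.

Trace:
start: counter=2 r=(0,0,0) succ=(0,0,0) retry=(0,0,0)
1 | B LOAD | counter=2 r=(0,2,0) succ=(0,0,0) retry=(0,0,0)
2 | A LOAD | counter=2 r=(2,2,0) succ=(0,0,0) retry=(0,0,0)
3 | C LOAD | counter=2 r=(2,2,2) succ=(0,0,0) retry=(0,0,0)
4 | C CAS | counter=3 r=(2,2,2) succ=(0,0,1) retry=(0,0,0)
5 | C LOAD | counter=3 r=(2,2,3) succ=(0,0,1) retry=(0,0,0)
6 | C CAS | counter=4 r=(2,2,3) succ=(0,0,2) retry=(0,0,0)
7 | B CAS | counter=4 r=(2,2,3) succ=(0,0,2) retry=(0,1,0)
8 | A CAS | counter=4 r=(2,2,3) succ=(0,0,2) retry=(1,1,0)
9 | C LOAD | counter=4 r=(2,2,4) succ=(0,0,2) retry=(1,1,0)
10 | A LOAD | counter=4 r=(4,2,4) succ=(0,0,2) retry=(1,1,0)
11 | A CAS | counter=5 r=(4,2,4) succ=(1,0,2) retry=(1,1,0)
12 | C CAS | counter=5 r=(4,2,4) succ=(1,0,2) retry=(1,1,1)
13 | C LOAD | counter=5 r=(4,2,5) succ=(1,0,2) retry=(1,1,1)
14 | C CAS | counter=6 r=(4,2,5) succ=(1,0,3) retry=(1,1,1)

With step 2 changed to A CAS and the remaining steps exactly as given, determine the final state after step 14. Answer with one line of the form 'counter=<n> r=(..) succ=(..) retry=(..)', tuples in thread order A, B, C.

(re-executing from step 2 with the substitution; state before step 2: counter=2 r=(0,2,0) succ=(0,0,0) retry=(0,0,0))
2 | A CAS | counter=2 r=(0,2,0) succ=(0,0,0) retry=(1,0,0)
3 | C LOAD | counter=2 r=(0,2,2) succ=(0,0,0) retry=(1,0,0)
4 | C CAS | counter=3 r=(0,2,2) succ=(0,0,1) retry=(1,0,0)
5 | C LOAD | counter=3 r=(0,2,3) succ=(0,0,1) retry=(1,0,0)
6 | C CAS | counter=4 r=(0,2,3) succ=(0,0,2) retry=(1,0,0)
7 | B CAS | counter=4 r=(0,2,3) succ=(0,0,2) retry=(1,1,0)
8 | A CAS | counter=4 r=(0,2,3) succ=(0,0,2) retry=(2,1,0)
9 | C LOAD | counter=4 r=(0,2,4) succ=(0,0,2) retry=(2,1,0)
10 | A LOAD | counter=4 r=(4,2,4) succ=(0,0,2) retry=(2,1,0)
11 | A CAS | counter=5 r=(4,2,4) succ=(1,0,2) retry=(2,1,0)
12 | C CAS | counter=5 r=(4,2,4) succ=(1,0,2) retry=(2,1,1)
13 | C LOAD | counter=5 r=(4,2,5) succ=(1,0,2) retry=(2,1,1)
14 | C CAS | counter=6 r=(4,2,5) succ=(1,0,3) retry=(2,1,1)

counter=6 r=(4,2,5) succ=(1,0,3) retry=(2,1,1)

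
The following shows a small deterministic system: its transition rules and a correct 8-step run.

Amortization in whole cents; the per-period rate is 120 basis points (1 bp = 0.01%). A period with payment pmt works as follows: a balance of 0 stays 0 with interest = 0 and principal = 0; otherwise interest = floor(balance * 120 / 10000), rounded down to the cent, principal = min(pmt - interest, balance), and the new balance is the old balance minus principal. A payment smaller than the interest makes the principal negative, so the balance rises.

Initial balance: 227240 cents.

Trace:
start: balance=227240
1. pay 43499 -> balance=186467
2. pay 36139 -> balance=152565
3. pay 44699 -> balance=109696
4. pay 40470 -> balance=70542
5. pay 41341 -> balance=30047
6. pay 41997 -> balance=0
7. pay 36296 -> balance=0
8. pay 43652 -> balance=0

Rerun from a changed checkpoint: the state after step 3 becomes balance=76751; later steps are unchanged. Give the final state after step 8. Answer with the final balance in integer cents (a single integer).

0

state after step 3 := balance=76751
4. pay 40470 -> balance=37202
5. pay 41341 -> balance=0
6. pay 41997 -> balance=0
7. pay 36296 -> balance=0
8. pay 43652 -> balance=0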